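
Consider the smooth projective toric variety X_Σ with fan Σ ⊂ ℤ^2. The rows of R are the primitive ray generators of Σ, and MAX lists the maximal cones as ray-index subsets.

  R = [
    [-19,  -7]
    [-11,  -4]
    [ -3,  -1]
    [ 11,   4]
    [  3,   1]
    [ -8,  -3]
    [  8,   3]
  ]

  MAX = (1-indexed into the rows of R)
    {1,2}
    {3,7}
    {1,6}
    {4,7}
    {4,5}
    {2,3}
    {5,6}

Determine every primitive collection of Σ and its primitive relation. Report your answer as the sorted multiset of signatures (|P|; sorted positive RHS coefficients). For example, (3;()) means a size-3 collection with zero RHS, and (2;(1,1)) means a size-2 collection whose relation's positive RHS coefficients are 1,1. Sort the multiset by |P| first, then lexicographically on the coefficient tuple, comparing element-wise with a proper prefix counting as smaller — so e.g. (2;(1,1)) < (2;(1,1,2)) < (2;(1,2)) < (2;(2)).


|primitive collections| = 14. Relations:

  • {2,4}:  v_{2} + v_{4} = 0 — sig = (2;())
  • {3,5}:  v_{3} + v_{5} = 0 — sig = (2;())
  • {6,7}:  v_{6} + v_{7} = 0 — sig = (2;())
  • {1,4}:  v_{1} + v_{4} = v_{6} — sig = (2;(1))
  • {1,7}:  v_{1} + v_{7} = v_{2} — sig = (2;(1))
  • {2,5}:  v_{2} + v_{5} = v_{6} — sig = (2;(1))
  • {2,6}:  v_{2} + v_{6} = v_{1} — sig = (2;(1))
  • {2,7}:  v_{2} + v_{7} = v_{3} — sig = (2;(1))
  • {3,4}:  v_{3} + v_{4} = v_{7} — sig = (2;(1))
  • {3,6}:  v_{3} + v_{6} = v_{2} — sig = (2;(1))
  • {4,6}:  v_{4} + v_{6} = v_{5} — sig = (2;(1))
  • {5,7}:  v_{5} + v_{7} = v_{4} — sig = (2;(1))
  • {1,3}:  v_{1} + v_{3} = 2·v_{2} — sig = (2;(2))
  • {1,5}:  v_{1} + v_{5} = 2·v_{6} — sig = (2;(2))

Hence PRS(X_Σ) =
    (2;())
    (2;())
    (2;())
    (2;(1))
    (2;(1))
    (2;(1))
    (2;(1))
    (2;(1))
    (2;(1))
    (2;(1))
    (2;(1))
    (2;(1))
    (2;(2))
    (2;(2))


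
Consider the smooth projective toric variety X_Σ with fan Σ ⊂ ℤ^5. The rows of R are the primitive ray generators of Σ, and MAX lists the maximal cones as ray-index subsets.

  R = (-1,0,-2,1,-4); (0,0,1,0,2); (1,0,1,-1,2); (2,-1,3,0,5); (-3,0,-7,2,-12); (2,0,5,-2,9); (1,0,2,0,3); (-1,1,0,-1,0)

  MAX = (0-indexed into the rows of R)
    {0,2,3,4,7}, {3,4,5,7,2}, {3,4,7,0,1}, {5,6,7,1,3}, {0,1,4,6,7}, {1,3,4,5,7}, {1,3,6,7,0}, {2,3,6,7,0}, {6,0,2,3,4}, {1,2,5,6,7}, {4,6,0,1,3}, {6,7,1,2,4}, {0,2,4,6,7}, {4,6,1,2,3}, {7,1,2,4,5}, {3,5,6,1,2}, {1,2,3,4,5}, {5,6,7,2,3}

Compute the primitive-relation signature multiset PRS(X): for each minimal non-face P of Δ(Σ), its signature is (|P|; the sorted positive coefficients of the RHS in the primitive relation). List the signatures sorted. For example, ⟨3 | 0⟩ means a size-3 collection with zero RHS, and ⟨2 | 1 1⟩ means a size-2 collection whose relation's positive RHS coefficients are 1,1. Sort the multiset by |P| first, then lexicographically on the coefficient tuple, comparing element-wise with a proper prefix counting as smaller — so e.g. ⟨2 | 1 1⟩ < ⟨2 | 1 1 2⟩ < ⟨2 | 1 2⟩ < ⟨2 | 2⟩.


Σ has 5 primitive collections:

  {0,5}:  v_{0} + v_{5} = v_{3} + v_{7}  ⟹  sig = ⟨2 | 1 1⟩
  {0,1,2}:  v_{0} + v_{1} + v_{2} = 0  ⟹  sig = ⟨3 | 0⟩
  {4,5,6}:  v_{4} + v_{5} + v_{6} = 0  ⟹  sig = ⟨3 | 0⟩
  {1,2,3,7}:  v_{1} + v_{2} + v_{3} + v_{7} = v_{5}  ⟹  sig = ⟨4 | 1⟩
  {3,4,6,7}:  v_{3} + v_{4} + v_{6} + v_{7} = v_{0}  ⟹  sig = ⟨4 | 1⟩

so the primitive-relation signature multiset is
[⟨2 | 1 1⟩, ⟨3 | 0⟩, ⟨3 | 0⟩, ⟨4 | 1⟩, ⟨4 | 1⟩]


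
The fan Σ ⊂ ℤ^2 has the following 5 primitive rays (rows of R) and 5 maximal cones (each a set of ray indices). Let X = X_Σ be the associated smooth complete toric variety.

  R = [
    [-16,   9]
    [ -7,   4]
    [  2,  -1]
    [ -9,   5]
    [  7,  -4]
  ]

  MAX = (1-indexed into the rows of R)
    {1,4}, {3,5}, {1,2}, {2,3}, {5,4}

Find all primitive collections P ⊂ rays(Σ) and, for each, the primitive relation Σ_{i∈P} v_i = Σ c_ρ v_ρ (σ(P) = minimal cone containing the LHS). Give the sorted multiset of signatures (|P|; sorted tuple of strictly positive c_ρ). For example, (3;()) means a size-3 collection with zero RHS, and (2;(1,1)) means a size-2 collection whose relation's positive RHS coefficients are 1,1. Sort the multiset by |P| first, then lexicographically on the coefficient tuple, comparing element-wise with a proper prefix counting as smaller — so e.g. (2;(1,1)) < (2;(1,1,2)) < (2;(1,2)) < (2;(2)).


Primitive collections (5):

  P = {2,5}:  v_{2} + v_{5} = 0  so sig = (2;())
  P = {1,5}:  v_{1} + v_{5} = v_{4}  so sig = (2;(1))
  P = {2,4}:  v_{2} + v_{4} = v_{1}  so sig = (2;(1))
  P = {3,4}:  v_{3} + v_{4} = v_{2}  so sig = (2;(1))
  P = {1,3}:  v_{1} + v_{3} = 2·v_{2}  so sig = (2;(2))

so the primitive-relation signature multiset is
[(2;()), (2;(1)), (2;(1)), (2;(1)), (2;(2))]


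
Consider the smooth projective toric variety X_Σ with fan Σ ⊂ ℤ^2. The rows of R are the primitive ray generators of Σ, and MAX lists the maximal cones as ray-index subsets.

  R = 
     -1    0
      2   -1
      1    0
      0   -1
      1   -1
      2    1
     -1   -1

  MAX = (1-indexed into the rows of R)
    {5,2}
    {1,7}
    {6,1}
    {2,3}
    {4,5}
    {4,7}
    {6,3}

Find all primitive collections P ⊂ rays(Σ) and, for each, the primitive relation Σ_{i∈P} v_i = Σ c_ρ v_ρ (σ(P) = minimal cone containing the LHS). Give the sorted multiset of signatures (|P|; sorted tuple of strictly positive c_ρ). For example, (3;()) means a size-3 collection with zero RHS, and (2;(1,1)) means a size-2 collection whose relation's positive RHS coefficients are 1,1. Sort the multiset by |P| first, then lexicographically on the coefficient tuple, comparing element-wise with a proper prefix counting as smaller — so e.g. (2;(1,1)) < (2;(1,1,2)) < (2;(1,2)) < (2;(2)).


Minimal non-faces — 14 found among 7 rays, 7 max cones:

  P = {1,3}:  v_{1} + v_{3} = 0  ⟹  sig = (2;())
  P = {1,2}:  v_{1} + v_{2} = v_{5}  ⟹  sig = (2;(1))
  P = {1,4}:  v_{1} + v_{4} = v_{7}  ⟹  sig = (2;(1))
  P = {1,5}:  v_{1} + v_{5} = v_{4}  ⟹  sig = (2;(1))
  P = {3,4}:  v_{3} + v_{4} = v_{5}  ⟹  sig = (2;(1))
  P = {3,5}:  v_{3} + v_{5} = v_{2}  ⟹  sig = (2;(1))
  P = {3,7}:  v_{3} + v_{7} = v_{4}  ⟹  sig = (2;(1))
  P = {6,7}:  v_{6} + v_{7} = v_{3}  ⟹  sig = (2;(1))
  P = {2,7}:  v_{2} + v_{7} = v_{4} + v_{5}  ⟹  sig = (2;(1,1))
  P = {2,4}:  v_{2} + v_{4} = 2·v_{5}  ⟹  sig = (2;(2))
  P = {4,6}:  v_{4} + v_{6} = 2·v_{3}  ⟹  sig = (2;(2))
  P = {5,7}:  v_{5} + v_{7} = 2·v_{4}  ⟹  sig = (2;(2))
  P = {5,6}:  v_{5} + v_{6} = 3·v_{3}  ⟹  sig = (2;(3))
  P = {2,6}:  v_{2} + v_{6} = 4·v_{3}  ⟹  sig = (2;(4))

Signatures (|P|; sorted positive RHS coefficients), sorted:
[(2;()), (2;(1)), (2;(1)), (2;(1)), (2;(1)), (2;(1)), (2;(1)), (2;(1)), (2;(1,1)), (2;(2)), (2;(2)), (2;(2)), (2;(3)), (2;(4))]


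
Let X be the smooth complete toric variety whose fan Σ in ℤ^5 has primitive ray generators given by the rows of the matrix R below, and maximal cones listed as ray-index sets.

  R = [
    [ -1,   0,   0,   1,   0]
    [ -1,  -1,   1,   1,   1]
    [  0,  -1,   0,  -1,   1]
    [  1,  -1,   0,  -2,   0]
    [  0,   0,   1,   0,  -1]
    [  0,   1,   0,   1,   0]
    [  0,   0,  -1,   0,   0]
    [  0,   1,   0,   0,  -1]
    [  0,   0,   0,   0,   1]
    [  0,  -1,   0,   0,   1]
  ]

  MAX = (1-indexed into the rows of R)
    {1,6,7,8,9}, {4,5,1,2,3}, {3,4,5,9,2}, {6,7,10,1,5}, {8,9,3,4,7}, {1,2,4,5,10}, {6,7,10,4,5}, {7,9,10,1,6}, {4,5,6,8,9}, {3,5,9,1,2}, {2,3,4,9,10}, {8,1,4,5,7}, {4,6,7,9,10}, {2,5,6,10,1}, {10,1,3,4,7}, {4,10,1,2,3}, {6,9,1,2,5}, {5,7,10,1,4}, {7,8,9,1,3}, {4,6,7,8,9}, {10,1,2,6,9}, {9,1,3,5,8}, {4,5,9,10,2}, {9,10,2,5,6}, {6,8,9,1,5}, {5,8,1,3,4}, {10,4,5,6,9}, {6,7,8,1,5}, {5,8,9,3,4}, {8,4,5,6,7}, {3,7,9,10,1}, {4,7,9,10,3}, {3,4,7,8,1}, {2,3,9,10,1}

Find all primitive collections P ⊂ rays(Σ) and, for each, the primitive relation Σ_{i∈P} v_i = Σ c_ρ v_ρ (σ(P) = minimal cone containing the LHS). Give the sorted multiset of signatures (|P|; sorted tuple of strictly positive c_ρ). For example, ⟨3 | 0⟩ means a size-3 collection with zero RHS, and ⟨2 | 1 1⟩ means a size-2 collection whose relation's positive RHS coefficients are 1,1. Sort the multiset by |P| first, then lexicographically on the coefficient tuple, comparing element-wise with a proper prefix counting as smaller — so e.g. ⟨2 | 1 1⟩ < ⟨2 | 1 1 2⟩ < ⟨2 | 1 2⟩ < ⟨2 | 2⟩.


Primitive collections (11):

  {8,10}:  v_{8} + v_{10} = 0  →  sig = ⟨2 | 0⟩
  {3,6}:  v_{3} + v_{6} = v_{9}  →  sig = ⟨2 | 1⟩
  {2,7}:  v_{2} + v_{7} = v_{1} + v_{10}  →  sig = ⟨2 | 1 1⟩
  {2,8}:  v_{2} + v_{8} = v_{1} + v_{5} + v_{9}  →  sig = ⟨2 | 1 1 1⟩
  {1,4,6}:  v_{1} + v_{4} + v_{6} = 0  →  sig = ⟨3 | 0⟩
  {5,7,9}:  v_{5} + v_{7} + v_{9} = 0  →  sig = ⟨3 | 0⟩
  {1,4,9}:  v_{1} + v_{4} + v_{9} = v_{3}  →  sig = ⟨3 | 1⟩
  {3,5,7}:  v_{3} + v_{5} + v_{7} = v_{1} + v_{4}  →  sig = ⟨3 | 1 1⟩
  {3,5,10}:  v_{3} + v_{5} + v_{10} = v_{2} + v_{4}  →  sig = ⟨3 | 1 1⟩
  {2,4,6}:  v_{2} + v_{4} + v_{6} = v_{5} + v_{9} + v_{10}  →  sig = ⟨3 | 1 1 1⟩
  {1,5,9,10}:  v_{1} + v_{5} + v_{9} + v_{10} = v_{2}  →  sig = ⟨4 | 1⟩

so the primitive-relation signature multiset is
{ ⟨2 | 0⟩,  ⟨2 | 1⟩,  ⟨2 | 1 1⟩,  ⟨2 | 1 1 1⟩,  ⟨3 | 0⟩ ×2,  ⟨3 | 1⟩,  ⟨3 | 1 1⟩ ×2,  ⟨3 | 1 1 1⟩,  ⟨4 | 1⟩ }


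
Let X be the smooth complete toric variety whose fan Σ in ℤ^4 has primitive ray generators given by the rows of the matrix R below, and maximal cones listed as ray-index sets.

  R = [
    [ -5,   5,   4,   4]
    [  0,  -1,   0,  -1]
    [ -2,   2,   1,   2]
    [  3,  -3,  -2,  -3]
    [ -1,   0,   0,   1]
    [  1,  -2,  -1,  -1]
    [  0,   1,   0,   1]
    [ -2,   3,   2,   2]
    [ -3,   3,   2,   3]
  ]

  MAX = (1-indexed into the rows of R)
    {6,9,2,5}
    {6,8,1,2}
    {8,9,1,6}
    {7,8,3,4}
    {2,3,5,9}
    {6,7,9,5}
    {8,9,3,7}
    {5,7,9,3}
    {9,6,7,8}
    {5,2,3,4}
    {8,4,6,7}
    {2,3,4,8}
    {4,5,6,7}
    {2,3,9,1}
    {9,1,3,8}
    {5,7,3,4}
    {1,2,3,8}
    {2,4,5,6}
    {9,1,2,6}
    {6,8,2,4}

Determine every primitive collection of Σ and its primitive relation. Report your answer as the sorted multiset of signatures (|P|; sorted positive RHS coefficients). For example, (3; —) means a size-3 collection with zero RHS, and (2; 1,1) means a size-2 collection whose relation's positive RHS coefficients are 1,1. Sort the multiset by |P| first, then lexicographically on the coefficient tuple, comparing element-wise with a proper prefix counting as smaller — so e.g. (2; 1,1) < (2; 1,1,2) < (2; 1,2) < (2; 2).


The 8 primitive collections of Σ (r=9, n=4):

  • {2,7}:  v_{2} + v_{7} = 0  →  sig = (2; —)
  • {4,9}:  v_{4} + v_{9} = 0  →  sig = (2; —)
  • {3,6}:  v_{3} + v_{6} = v_{5}  →  sig = (2; 1)
  • {5,8}:  v_{5} + v_{8} = v_{9}  →  sig = (2; 1)
  • {1,4}:  v_{1} + v_{4} = v_{2} + v_{8}  →  sig = (2; 1,1)
  • {1,7}:  v_{1} + v_{7} = v_{8} + v_{9}  →  sig = (2; 1,1)
  • {1,5}:  v_{1} + v_{5} = v_{2} + 2·v_{9}  →  sig = (2; 1,2)
  • {2,8,9}:  v_{2} + v_{8} + v_{9} = v_{1}  →  sig = (3; 1)

Sorted signature multiset PRS(X):
    |P|=2: 7 collections, coeffs (), (), (1), (1), (1,1), (1,1), (1,2)
    |P|=3: 1 collection, coeffs (1)


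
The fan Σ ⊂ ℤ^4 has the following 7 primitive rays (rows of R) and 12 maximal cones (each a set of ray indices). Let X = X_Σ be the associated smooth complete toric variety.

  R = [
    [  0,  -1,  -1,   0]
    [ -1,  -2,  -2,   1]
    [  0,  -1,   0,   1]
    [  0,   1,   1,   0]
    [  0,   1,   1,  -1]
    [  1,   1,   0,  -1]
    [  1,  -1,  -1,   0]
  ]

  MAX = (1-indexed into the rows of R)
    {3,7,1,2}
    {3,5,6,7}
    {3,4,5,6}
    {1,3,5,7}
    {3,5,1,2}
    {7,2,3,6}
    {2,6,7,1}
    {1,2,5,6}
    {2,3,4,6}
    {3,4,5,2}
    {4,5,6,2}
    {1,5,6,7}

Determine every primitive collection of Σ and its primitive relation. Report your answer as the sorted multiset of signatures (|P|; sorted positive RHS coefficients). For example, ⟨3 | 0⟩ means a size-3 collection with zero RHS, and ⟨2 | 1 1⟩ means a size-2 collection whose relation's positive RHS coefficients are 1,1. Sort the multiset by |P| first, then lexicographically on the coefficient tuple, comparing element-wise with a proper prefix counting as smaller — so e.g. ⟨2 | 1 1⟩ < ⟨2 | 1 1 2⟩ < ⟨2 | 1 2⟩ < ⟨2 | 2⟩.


Δ(Σ) — 7 vertices, 5 min non-faces:

  P={1,4}:  v_{1} + v_{4} = 0  ⟹  sig = ⟨2 | 0⟩
  P={4,7}:  v_{4} + v_{7} = v_{3} + v_{6}  ⟹  sig = ⟨2 | 1 1⟩
  P={1,3,6}:  v_{1} + v_{3} + v_{6} = v_{7}  ⟹  sig = ⟨3 | 1⟩
  P={2,5,7}:  v_{2} + v_{5} + v_{7} = 2·v_{1}  ⟹  sig = ⟨3 | 2⟩
  P={2,3,5,6}:  v_{2} + v_{3} + v_{5} + v_{6} = v_{1}  ⟹  sig = ⟨4 | 1⟩

Signatures (|P|; sorted positive RHS coefficients), sorted:
    ⟨2 | 0⟩
    ⟨2 | 1 1⟩
    ⟨3 | 1⟩
    ⟨3 | 2⟩
    ⟨4 | 1⟩


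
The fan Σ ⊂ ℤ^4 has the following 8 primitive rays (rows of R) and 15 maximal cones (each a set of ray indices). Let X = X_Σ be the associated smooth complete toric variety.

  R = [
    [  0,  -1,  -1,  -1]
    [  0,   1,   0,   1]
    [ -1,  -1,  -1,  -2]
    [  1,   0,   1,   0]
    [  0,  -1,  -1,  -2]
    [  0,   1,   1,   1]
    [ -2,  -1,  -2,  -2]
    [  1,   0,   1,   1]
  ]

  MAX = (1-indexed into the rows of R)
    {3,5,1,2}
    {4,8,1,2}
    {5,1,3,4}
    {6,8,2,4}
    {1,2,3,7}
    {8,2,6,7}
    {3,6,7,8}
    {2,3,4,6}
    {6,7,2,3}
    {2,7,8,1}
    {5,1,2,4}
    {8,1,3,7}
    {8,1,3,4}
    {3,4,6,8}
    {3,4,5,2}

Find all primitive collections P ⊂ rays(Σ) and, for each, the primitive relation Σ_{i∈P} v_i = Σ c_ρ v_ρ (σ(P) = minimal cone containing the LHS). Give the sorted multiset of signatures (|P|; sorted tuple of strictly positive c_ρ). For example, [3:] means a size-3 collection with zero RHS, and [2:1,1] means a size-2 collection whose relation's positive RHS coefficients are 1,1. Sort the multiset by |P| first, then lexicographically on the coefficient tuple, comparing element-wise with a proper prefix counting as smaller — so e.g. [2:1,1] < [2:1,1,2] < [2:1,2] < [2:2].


The 7 primitive collections of Σ (r=8, n=4):

  P={1,6}:  v_{1} + v_{6} = 0  so sig = [2:]
  P={4,7}:  v_{4} + v_{7} = v_{3}  so sig = [2:1]
  P={5,8}:  v_{5} + v_{8} = v_{1} + v_{4}  so sig = [2:1,1]
  P={5,6}:  v_{5} + v_{6} = v_{2} + v_{3} + v_{4}  so sig = [2:1,1,1]
  P={5,7}:  v_{5} + v_{7} = v_{1} + v_{2} + 2·v_{3}  so sig = [2:1,1,2]
  P={2,3,8}:  v_{2} + v_{3} + v_{8} = 0  so sig = [3:]
  P={1,2,3,4}:  v_{1} + v_{2} + v_{3} + v_{4} = v_{5}  so sig = [4:1]

Hence PRS(X_Σ) =
[[2:], [2:1], [2:1,1], [2:1,1,1], [2:1,1,2], [3:], [4:1]]


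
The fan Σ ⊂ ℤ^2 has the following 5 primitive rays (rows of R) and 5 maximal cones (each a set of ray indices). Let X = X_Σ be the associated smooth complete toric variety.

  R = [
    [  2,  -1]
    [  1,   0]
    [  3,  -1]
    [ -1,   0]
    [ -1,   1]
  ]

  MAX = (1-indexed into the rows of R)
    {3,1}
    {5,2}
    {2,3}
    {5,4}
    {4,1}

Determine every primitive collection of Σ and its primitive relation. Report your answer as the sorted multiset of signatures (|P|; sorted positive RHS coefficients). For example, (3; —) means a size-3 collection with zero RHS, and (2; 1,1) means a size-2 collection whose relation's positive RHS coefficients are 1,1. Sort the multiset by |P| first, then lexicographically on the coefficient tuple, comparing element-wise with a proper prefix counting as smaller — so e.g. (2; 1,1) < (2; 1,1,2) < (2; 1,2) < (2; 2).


5 minimal non-faces of Δ(Σ) (on 5 rays):

  P={2,4}:  v_{2} + v_{4} = 0 — sig = (2; —)
  P={1,2}:  v_{1} + v_{2} = v_{3} — sig = (2; 1)
  P={1,5}:  v_{1} + v_{5} = v_{2} — sig = (2; 1)
  P={3,4}:  v_{3} + v_{4} = v_{1} — sig = (2; 1)
  P={3,5}:  v_{3} + v_{5} = 2·v_{2} — sig = (2; 2)

so the primitive-relation signature multiset is
    (2; —)
    (2; 1)
    (2; 1)
    (2; 1)
    (2; 2)


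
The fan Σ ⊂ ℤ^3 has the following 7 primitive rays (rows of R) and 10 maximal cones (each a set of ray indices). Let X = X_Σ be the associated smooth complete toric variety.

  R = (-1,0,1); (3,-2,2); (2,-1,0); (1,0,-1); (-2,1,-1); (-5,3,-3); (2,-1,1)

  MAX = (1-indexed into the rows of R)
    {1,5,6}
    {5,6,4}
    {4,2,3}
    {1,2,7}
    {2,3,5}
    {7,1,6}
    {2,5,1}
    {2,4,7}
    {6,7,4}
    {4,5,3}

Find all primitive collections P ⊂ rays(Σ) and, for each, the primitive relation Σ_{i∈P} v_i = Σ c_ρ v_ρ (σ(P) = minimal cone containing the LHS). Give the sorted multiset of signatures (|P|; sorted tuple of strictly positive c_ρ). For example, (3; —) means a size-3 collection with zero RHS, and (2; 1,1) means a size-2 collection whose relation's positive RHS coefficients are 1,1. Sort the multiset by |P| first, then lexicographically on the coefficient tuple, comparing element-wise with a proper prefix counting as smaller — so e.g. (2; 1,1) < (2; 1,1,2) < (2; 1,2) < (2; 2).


The 7 primitive collections of Σ (r=7, n=3):

  {1,4}:  v_{1} + v_{4} = 0 ; sig = (2; —)
  {5,7}:  v_{5} + v_{7} = 0 ; sig = (2; —)
  {2,6}:  v_{2} + v_{6} = v_{5} ; sig = (2; 1)
  {1,3}:  v_{1} + v_{3} = v_{2} + v_{5} ; sig = (2; 1,1)
  {3,7}:  v_{3} + v_{7} = v_{2} + v_{4} ; sig = (2; 1,1)
  {3,6}:  v_{3} + v_{6} = v_{4} + 2·v_{5} ; sig = (2; 1,2)
  {2,4,5}:  v_{2} + v_{4} + v_{5} = v_{3} ; sig = (3; 1)

Hence PRS(X_Σ) =
    (2; —)
    (2; —)
    (2; 1)
    (2; 1,1)
    (2; 1,1)
    (2; 1,2)
    (3; 1)


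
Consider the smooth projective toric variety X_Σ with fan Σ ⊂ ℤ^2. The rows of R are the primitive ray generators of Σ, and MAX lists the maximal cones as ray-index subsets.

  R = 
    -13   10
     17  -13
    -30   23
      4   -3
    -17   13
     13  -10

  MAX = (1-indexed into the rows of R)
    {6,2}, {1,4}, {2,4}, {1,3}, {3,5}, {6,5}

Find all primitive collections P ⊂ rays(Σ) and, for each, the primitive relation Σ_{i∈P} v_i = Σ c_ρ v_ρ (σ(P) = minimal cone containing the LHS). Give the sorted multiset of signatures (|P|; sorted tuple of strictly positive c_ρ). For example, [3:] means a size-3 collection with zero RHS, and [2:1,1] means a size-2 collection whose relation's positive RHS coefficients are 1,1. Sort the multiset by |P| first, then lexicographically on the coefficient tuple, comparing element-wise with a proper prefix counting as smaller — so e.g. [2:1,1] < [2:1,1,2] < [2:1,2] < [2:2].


|primitive collections| = 9. Relations:

  P={1,6}:  v_{1} + v_{6} = 0  ⟹  sig = [2:]
  P={2,5}:  v_{2} + v_{5} = 0  ⟹  sig = [2:]
  P={1,2}:  v_{1} + v_{2} = v_{4}  ⟹  sig = [2:1]
  P={1,5}:  v_{1} + v_{5} = v_{3}  ⟹  sig = [2:1]
  P={2,3}:  v_{2} + v_{3} = v_{1}  ⟹  sig = [2:1]
  P={3,6}:  v_{3} + v_{6} = v_{5}  ⟹  sig = [2:1]
  P={4,5}:  v_{4} + v_{5} = v_{1}  ⟹  sig = [2:1]
  P={4,6}:  v_{4} + v_{6} = v_{2}  ⟹  sig = [2:1]
  P={3,4}:  v_{3} + v_{4} = 2·v_{1}  ⟹  sig = [2:2]

Signatures (|P|; sorted positive RHS coefficients), sorted:
{ [2:] ×2,  [2:1] ×6,  [2:2] }


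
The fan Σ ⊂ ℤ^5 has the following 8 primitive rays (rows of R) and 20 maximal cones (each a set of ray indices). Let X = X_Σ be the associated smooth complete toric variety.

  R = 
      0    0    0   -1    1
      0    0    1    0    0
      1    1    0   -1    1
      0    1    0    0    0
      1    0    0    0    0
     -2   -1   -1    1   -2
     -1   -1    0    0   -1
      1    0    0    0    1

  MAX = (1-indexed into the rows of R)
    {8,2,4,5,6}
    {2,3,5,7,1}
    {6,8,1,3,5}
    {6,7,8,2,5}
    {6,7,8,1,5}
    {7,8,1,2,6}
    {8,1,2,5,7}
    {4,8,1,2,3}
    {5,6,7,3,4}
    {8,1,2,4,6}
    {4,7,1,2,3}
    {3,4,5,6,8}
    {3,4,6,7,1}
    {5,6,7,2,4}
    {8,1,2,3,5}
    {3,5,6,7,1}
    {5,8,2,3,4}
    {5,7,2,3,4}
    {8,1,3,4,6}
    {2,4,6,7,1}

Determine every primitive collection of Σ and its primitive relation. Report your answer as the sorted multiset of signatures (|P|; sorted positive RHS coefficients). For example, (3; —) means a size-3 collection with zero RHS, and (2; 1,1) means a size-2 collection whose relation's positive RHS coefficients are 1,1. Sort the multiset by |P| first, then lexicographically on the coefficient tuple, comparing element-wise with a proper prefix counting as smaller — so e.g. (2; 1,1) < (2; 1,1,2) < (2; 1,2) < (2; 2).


|primitive collections| = 5. Relations:

  P = {4,7,8}:  v_{4} + v_{7} + v_{8} = 0  ⇒ sig = (3; —)
  P = {1,4,5}:  v_{1} + v_{4} + v_{5} = v_{3}  ⇒ sig = (3; 1)
  P = {2,3,6}:  v_{2} + v_{3} + v_{6} = v_{4} + v_{7}  ⇒ sig = (3; 1,1)
  P = {3,7,8}:  v_{3} + v_{7} + v_{8} = v_{1} + v_{5}  ⇒ sig = (3; 1,1)
  P = {1,2,5,6}:  v_{1} + v_{2} + v_{5} + v_{6} = v_{7}  ⇒ sig = (4; 1)

so the primitive-relation signature multiset is
{ (3; —),  (3; 1),  (3; 1,1) ×2,  (4; 1) }


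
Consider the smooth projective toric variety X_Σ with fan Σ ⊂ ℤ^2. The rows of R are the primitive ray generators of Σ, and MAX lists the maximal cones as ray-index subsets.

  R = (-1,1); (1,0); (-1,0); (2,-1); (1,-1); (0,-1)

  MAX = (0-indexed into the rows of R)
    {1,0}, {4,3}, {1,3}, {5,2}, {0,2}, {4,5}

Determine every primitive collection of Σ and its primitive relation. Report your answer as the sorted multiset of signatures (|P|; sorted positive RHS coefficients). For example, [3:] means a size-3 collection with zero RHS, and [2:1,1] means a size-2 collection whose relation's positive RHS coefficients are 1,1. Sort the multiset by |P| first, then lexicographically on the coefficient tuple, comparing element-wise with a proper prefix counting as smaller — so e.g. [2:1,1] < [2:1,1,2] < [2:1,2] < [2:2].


Δ(Σ) — 6 vertices, 9 min non-faces:

  {0,4}:  v_{0} + v_{4} = 0  ⟹  sig = [2:]
  {1,2}:  v_{1} + v_{2} = 0  ⟹  sig = [2:]
  {0,3}:  v_{0} + v_{3} = v_{1}  ⟹  sig = [2:1]
  {0,5}:  v_{0} + v_{5} = v_{2}  ⟹  sig = [2:1]
  {1,4}:  v_{1} + v_{4} = v_{3}  ⟹  sig = [2:1]
  {1,5}:  v_{1} + v_{5} = v_{4}  ⟹  sig = [2:1]
  {2,3}:  v_{2} + v_{3} = v_{4}  ⟹  sig = [2:1]
  {2,4}:  v_{2} + v_{4} = v_{5}  ⟹  sig = [2:1]
  {3,5}:  v_{3} + v_{5} = 2·v_{4}  ⟹  sig = [2:2]

Signatures (|P|; sorted positive RHS coefficients), sorted:
    |P|=2: 9 collections, coeffs (), (), (1), (1), (1), (1), (1), (1), (2)


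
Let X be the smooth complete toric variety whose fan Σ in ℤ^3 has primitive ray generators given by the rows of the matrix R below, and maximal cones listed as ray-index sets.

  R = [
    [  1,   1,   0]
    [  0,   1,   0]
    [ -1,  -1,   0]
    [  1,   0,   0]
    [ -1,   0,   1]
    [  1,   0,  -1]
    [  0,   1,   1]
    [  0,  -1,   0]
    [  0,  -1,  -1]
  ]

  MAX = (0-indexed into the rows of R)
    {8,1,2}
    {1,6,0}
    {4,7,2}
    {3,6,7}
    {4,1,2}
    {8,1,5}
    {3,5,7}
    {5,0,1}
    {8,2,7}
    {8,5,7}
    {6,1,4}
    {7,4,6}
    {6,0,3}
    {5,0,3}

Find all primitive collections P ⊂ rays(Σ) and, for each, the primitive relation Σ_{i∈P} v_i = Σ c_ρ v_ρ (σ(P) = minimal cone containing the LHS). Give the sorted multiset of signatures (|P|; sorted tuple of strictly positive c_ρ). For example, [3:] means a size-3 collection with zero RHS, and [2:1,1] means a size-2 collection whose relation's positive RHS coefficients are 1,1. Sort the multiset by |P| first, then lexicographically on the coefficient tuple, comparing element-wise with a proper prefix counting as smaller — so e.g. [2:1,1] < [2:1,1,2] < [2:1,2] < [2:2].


Primitive collections (15):

  {0,2}:  v_{0} + v_{2} = 0  ⇒ sig = [2:]
  {1,7}:  v_{1} + v_{7} = 0  ⇒ sig = [2:]
  {4,5}:  v_{4} + v_{5} = 0  ⇒ sig = [2:]
  {6,8}:  v_{6} + v_{8} = 0  ⇒ sig = [2:]
  {0,4}:  v_{0} + v_{4} = v_{6}  ⇒ sig = [2:1]
  {0,7}:  v_{0} + v_{7} = v_{3}  ⇒ sig = [2:1]
  {0,8}:  v_{0} + v_{8} = v_{5}  ⇒ sig = [2:1]
  {1,3}:  v_{1} + v_{3} = v_{0}  ⇒ sig = [2:1]
  {2,3}:  v_{2} + v_{3} = v_{7}  ⇒ sig = [2:1]
  {2,5}:  v_{2} + v_{5} = v_{8}  ⇒ sig = [2:1]
  {2,6}:  v_{2} + v_{6} = v_{4}  ⇒ sig = [2:1]
  {4,8}:  v_{4} + v_{8} = v_{2}  ⇒ sig = [2:1]
  {5,6}:  v_{5} + v_{6} = v_{0}  ⇒ sig = [2:1]
  {3,4}:  v_{3} + v_{4} = v_{6} + v_{7}  ⇒ sig = [2:1,1]
  {3,8}:  v_{3} + v_{8} = v_{5} + v_{7}  ⇒ sig = [2:1,1]

Hence PRS(X_Σ) =
    [2:]
    [2:]
    [2:]
    [2:]
    [2:1]
    [2:1]
    [2:1]
    [2:1]
    [2:1]
    [2:1]
    [2:1]
    [2:1]
    [2:1]
    [2:1,1]
    [2:1,1]


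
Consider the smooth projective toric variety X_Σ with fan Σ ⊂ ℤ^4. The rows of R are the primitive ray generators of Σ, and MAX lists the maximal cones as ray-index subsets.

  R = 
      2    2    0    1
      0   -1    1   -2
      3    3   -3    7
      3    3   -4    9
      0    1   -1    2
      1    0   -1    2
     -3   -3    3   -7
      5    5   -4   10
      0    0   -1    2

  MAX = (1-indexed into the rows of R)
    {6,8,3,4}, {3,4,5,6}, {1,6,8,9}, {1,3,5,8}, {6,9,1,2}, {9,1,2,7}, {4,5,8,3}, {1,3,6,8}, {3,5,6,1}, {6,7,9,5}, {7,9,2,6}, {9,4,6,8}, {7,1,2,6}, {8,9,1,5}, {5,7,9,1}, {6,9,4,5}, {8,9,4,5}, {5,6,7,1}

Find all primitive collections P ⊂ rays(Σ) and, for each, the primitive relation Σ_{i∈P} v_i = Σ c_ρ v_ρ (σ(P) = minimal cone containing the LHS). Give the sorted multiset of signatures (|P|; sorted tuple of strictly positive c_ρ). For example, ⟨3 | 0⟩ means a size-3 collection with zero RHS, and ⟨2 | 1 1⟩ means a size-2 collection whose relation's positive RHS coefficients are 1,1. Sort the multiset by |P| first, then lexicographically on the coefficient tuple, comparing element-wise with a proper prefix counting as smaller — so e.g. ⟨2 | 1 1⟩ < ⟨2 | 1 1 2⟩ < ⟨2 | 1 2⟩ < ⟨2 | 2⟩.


12 collections generate NE(X_Σ); each relation:

  P = {2,5}:  v_{2} + v_{5} = 0  so sig = ⟨2 | 0⟩
  P = {3,7}:  v_{3} + v_{7} = 0  so sig = ⟨2 | 0⟩
  P = {1,4}:  v_{1} + v_{4} = v_{8}  so sig = ⟨2 | 1⟩
  P = {3,9}:  v_{3} + v_{9} = v_{4}  so sig = ⟨2 | 1⟩
  P = {4,7}:  v_{4} + v_{7} = v_{9}  so sig = ⟨2 | 1⟩
  P = {7,8}:  v_{7} + v_{8} = v_{1} + v_{9}  so sig = ⟨2 | 1 1⟩
  P = {2,3}:  v_{2} + v_{3} = v_{1} + v_{6} + v_{9}  so sig = ⟨2 | 1 1 1⟩
  P = {2,4}:  v_{2} + v_{4} = v_{1} + v_{6} + 2·v_{9}  so sig = ⟨2 | 1 1 2⟩
  P = {2,8}:  v_{2} + v_{8} = 2·v_{1} + v_{6} + 2·v_{9}  so sig = ⟨2 | 1 2 2⟩
  P = {5,6,8}:  v_{5} + v_{6} + v_{8} = 2·v_{3}  so sig = ⟨3 | 2⟩
  P = {1,5,6,9}:  v_{1} + v_{5} + v_{6} + v_{9} = v_{3}  so sig = ⟨4 | 1⟩
  P = {1,6,7,9}:  v_{1} + v_{6} + v_{7} + v_{9} = v_{2}  so sig = ⟨4 | 1⟩

so the primitive-relation signature multiset is
[⟨2 | 0⟩, ⟨2 | 0⟩, ⟨2 | 1⟩, ⟨2 | 1⟩, ⟨2 | 1⟩, ⟨2 | 1 1⟩, ⟨2 | 1 1 1⟩, ⟨2 | 1 1 2⟩, ⟨2 | 1 2 2⟩, ⟨3 | 2⟩, ⟨4 | 1⟩, ⟨4 | 1⟩]


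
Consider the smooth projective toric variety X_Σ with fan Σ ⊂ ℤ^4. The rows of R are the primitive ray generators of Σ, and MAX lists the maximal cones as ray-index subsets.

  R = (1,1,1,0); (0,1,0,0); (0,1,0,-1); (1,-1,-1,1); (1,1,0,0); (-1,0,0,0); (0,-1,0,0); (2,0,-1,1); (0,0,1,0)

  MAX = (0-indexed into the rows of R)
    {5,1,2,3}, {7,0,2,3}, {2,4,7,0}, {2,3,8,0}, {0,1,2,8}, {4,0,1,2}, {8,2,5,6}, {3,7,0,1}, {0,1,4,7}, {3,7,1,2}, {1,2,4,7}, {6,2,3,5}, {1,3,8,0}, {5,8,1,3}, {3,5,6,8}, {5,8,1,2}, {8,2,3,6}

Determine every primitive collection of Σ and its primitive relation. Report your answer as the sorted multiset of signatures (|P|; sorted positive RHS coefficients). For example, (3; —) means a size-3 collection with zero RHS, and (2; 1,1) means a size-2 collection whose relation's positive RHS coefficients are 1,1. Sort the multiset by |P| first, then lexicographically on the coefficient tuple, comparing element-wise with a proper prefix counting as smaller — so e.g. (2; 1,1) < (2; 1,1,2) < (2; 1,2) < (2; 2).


Σ has 14 primitive collections:

  P={1,6}:  v_{1} + v_{6} = 0  ⟹  sig = (2; —)
  P={3,4}:  v_{3} + v_{4} = v_{7}  ⟹  sig = (2; 1)
  P={4,5}:  v_{4} + v_{5} = v_{1}  ⟹  sig = (2; 1)
  P={4,8}:  v_{4} + v_{8} = v_{0}  ⟹  sig = (2; 1)
  P={0,5}:  v_{0} + v_{5} = v_{1} + v_{8}  ⟹  sig = (2; 1,1)
  P={5,7}:  v_{5} + v_{7} = v_{1} + v_{3}  ⟹  sig = (2; 1,1)
  P={7,8}:  v_{7} + v_{8} = v_{0} + v_{3}  ⟹  sig = (2; 1,1)
  P={4,6}:  v_{4} + v_{6} = v_{2} + v_{3} + v_{8}  ⟹  sig = (2; 1,1,1)
  P={0,6}:  v_{0} + v_{6} = v_{2} + v_{3} + 2·v_{8}  ⟹  sig = (2; 1,1,2)
  P={6,7}:  v_{6} + v_{7} = v_{2} + 2·v_{3} + v_{8}  ⟹  sig = (2; 1,1,2)
  P={2,3,5,8}:  v_{2} + v_{3} + v_{5} + v_{8} = 0  ⟹  sig = (4; —)
  P={1,2,3,8}:  v_{1} + v_{2} + v_{3} + v_{8} = v_{4}  ⟹  sig = (4; 1)
  P={0,1,2,3}:  v_{0} + v_{1} + v_{2} + v_{3} = 2·v_{4}  ⟹  sig = (4; 2)
  P={0,1,2,7}:  v_{0} + v_{1} + v_{2} + v_{7} = 3·v_{4}  ⟹  sig = (4; 3)

Sorted signature multiset PRS(X):
[(2; —), (2; 1), (2; 1), (2; 1), (2; 1,1), (2; 1,1), (2; 1,1), (2; 1,1,1), (2; 1,1,2), (2; 1,1,2), (4; —), (4; 1), (4; 2), (4; 3)]


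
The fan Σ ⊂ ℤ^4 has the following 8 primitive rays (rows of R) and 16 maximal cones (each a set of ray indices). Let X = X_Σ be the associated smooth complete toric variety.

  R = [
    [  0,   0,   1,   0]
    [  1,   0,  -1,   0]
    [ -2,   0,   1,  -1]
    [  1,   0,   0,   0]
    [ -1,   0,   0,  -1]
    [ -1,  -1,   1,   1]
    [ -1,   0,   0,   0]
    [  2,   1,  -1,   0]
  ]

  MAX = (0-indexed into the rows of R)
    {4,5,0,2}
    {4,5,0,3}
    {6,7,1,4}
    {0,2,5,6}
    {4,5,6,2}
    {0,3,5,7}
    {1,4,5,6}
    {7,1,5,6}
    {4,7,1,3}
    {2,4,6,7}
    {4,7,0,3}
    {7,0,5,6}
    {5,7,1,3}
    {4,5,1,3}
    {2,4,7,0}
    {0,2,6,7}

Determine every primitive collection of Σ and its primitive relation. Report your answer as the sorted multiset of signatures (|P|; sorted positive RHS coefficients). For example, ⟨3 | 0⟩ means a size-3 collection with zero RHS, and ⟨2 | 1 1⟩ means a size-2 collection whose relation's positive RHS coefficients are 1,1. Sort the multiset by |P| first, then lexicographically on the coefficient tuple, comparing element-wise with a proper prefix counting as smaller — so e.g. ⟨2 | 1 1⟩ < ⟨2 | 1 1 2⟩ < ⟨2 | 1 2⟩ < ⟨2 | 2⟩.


Minimal non-faces — 7 found among 8 rays, 16 max cones:

  {3,6}:  v_{3} + v_{6} = 0 ; sig = ⟨2 | 0⟩
  {0,1}:  v_{0} + v_{1} = v_{3} ; sig = ⟨2 | 1⟩
  {1,2}:  v_{1} + v_{2} = v_{4} ; sig = ⟨2 | 1⟩
  {2,3}:  v_{2} + v_{3} = v_{0} + v_{4} ; sig = ⟨2 | 1 1⟩
  {4,5,7}:  v_{4} + v_{5} + v_{7} = 0 ; sig = ⟨3 | 0⟩
  {0,4,6}:  v_{0} + v_{4} + v_{6} = v_{2} ; sig = ⟨3 | 1⟩
  {2,5,7}:  v_{2} + v_{5} + v_{7} = v_{0} + v_{6} ; sig = ⟨3 | 1 1⟩

Signatures (|P|; sorted positive RHS coefficients), sorted:
[⟨2 | 0⟩, ⟨2 | 1⟩, ⟨2 | 1⟩, ⟨2 | 1 1⟩, ⟨3 | 0⟩, ⟨3 | 1⟩, ⟨3 | 1 1⟩]


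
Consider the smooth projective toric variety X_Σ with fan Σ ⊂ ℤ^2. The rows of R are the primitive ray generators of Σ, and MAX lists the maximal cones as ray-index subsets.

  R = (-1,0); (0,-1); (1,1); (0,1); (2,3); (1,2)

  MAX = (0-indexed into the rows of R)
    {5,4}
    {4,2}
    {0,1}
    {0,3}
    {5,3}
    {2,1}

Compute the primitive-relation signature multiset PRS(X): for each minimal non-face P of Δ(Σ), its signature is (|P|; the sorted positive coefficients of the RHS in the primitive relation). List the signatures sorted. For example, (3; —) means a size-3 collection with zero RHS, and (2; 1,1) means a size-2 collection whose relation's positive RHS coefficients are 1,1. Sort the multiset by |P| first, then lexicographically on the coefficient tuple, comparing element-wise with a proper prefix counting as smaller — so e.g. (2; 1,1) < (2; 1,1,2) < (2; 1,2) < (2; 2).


The 9 primitive collections of Σ (r=6, n=2):

  • {1,3}:  v_{1} + v_{3} = 0  →  sig = (2; —)
  • {0,2}:  v_{0} + v_{2} = v_{3}  →  sig = (2; 1)
  • {1,5}:  v_{1} + v_{5} = v_{2}  →  sig = (2; 1)
  • {2,3}:  v_{2} + v_{3} = v_{5}  →  sig = (2; 1)
  • {2,5}:  v_{2} + v_{5} = v_{4}  →  sig = (2; 1)
  • {0,4}:  v_{0} + v_{4} = v_{3} + v_{5}  →  sig = (2; 1,1)
  • {0,5}:  v_{0} + v_{5} = 2·v_{3}  →  sig = (2; 2)
  • {1,4}:  v_{1} + v_{4} = 2·v_{2}  →  sig = (2; 2)
  • {3,4}:  v_{3} + v_{4} = 2·v_{5}  →  sig = (2; 2)

so the primitive-relation signature multiset is
    |P|=2: 9 collections, coeffs (), (1), (1), (1), (1), (1,1), (2), (2), (2)


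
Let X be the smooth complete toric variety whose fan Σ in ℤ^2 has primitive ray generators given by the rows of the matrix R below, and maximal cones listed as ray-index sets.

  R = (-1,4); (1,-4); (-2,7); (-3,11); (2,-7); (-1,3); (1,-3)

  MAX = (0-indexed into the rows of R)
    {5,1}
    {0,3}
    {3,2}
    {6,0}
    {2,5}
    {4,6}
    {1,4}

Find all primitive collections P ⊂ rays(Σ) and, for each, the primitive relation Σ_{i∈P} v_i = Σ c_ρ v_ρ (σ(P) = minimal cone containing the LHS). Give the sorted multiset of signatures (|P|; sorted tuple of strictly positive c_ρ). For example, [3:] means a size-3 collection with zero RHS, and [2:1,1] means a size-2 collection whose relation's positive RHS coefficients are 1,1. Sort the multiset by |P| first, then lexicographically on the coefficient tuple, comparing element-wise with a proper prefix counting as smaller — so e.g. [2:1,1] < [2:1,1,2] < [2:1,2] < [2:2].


14 minimal non-faces of Δ(Σ) (on 7 rays):

  P={0,1}:  v_{0} + v_{1} = 0  ⇒ sig = [2:]
  P={2,4}:  v_{2} + v_{4} = 0  ⇒ sig = [2:]
  P={5,6}:  v_{5} + v_{6} = 0  ⇒ sig = [2:]
  P={0,2}:  v_{0} + v_{2} = v_{3}  ⇒ sig = [2:1]
  P={0,4}:  v_{0} + v_{4} = v_{6}  ⇒ sig = [2:1]
  P={0,5}:  v_{0} + v_{5} = v_{2}  ⇒ sig = [2:1]
  P={1,2}:  v_{1} + v_{2} = v_{5}  ⇒ sig = [2:1]
  P={1,3}:  v_{1} + v_{3} = v_{2}  ⇒ sig = [2:1]
  P={1,6}:  v_{1} + v_{6} = v_{4}  ⇒ sig = [2:1]
  P={2,6}:  v_{2} + v_{6} = v_{0}  ⇒ sig = [2:1]
  P={3,4}:  v_{3} + v_{4} = v_{0}  ⇒ sig = [2:1]
  P={4,5}:  v_{4} + v_{5} = v_{1}  ⇒ sig = [2:1]
  P={3,5}:  v_{3} + v_{5} = 2·v_{2}  ⇒ sig = [2:2]
  P={3,6}:  v_{3} + v_{6} = 2·v_{0}  ⇒ sig = [2:2]

Signatures (|P|; sorted positive RHS coefficients), sorted:
    |P|=2: 14 collections, coeffs (), (), (), (1), (1), (1), (1), (1), (1), (1), (1), (1), (2), (2)


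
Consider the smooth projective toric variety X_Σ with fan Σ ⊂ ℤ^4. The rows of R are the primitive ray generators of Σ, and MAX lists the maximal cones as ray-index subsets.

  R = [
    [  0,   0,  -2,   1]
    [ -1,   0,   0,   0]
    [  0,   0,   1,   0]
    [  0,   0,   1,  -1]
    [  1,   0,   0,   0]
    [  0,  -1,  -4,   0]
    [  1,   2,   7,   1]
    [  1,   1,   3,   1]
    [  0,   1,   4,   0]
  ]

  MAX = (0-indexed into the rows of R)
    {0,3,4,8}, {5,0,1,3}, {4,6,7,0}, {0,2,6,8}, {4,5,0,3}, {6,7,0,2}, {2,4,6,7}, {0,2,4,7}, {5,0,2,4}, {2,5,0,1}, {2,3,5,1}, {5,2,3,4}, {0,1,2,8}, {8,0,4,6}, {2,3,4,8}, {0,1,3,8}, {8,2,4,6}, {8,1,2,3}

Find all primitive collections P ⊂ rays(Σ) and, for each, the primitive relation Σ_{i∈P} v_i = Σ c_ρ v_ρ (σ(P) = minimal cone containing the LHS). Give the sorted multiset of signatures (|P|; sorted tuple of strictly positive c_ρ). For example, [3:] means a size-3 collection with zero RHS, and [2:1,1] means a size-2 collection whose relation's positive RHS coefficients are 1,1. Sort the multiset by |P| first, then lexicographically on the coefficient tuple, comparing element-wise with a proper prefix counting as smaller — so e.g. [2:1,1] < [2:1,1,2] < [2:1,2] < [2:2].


The 12 primitive collections of Σ (r=9, n=4):

  P = {1,4}:  v_{1} + v_{4} = 0  so sig = [2:]
  P = {5,8}:  v_{5} + v_{8} = 0  so sig = [2:]
  P = {5,6}:  v_{5} + v_{6} = v_{7}  so sig = [2:1]
  P = {7,8}:  v_{7} + v_{8} = v_{6}  so sig = [2:1]
  P = {3,7}:  v_{3} + v_{7} = v_{4} + v_{8}  so sig = [2:1,1]
  P = {1,7}:  v_{1} + v_{7} = v_{0} + v_{2} + v_{8}  so sig = [2:1,1,1]
  P = {5,7}:  v_{5} + v_{7} = v_{0} + v_{2} + v_{4}  so sig = [2:1,1,1]
  P = {1,6}:  v_{1} + v_{6} = v_{0} + v_{2} + 2·v_{8}  so sig = [2:1,1,2]
  P = {3,6}:  v_{3} + v_{6} = v_{4} + 2·v_{8}  so sig = [2:1,2]
  P = {0,2,3}:  v_{0} + v_{2} + v_{3} = 0  so sig = [3:]
  P = {0,2,4,8}:  v_{0} + v_{2} + v_{4} + v_{8} = v_{7}  so sig = [4:1]
  P = {0,2,4,6}:  v_{0} + v_{2} + v_{4} + v_{6} = 2·v_{7}  so sig = [4:2]

Hence PRS(X_Σ) =
    [2:]
    [2:]
    [2:1]
    [2:1]
    [2:1,1]
    [2:1,1,1]
    [2:1,1,1]
    [2:1,1,2]
    [2:1,2]
    [3:]
    [4:1]
    [4:2]


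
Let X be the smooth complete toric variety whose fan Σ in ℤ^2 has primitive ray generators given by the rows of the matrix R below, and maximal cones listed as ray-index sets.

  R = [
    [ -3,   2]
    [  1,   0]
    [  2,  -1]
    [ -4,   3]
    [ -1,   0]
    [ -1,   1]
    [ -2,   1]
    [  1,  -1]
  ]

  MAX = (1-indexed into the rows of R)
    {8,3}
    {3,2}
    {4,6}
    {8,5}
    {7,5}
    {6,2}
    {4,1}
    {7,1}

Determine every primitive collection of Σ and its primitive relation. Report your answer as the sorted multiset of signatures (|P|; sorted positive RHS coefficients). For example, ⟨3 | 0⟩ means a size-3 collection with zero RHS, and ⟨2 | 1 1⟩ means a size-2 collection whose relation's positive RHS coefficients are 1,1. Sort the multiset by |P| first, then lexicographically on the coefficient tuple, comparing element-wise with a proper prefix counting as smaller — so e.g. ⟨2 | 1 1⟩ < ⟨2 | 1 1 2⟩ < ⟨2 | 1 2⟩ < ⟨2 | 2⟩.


|primitive collections| = 20. Relations:

  {2,5}:  v_{2} + v_{5} = 0  ⇒ sig = ⟨2 | 0⟩
  {3,7}:  v_{3} + v_{7} = 0  ⇒ sig = ⟨2 | 0⟩
  {6,8}:  v_{6} + v_{8} = 0  ⇒ sig = ⟨2 | 0⟩
  {1,3}:  v_{1} + v_{3} = v_{6}  ⇒ sig = ⟨2 | 1⟩
  {1,6}:  v_{1} + v_{6} = v_{4}  ⇒ sig = ⟨2 | 1⟩
  {1,8}:  v_{1} + v_{8} = v_{7}  ⇒ sig = ⟨2 | 1⟩
  {2,7}:  v_{2} + v_{7} = v_{6}  ⇒ sig = ⟨2 | 1⟩
  {2,8}:  v_{2} + v_{8} = v_{3}  ⇒ sig = ⟨2 | 1⟩
  {3,5}:  v_{3} + v_{5} = v_{8}  ⇒ sig = ⟨2 | 1⟩
  {3,6}:  v_{3} + v_{6} = v_{2}  ⇒ sig = ⟨2 | 1⟩
  {4,8}:  v_{4} + v_{8} = v_{1}  ⇒ sig = ⟨2 | 1⟩
  {5,6}:  v_{5} + v_{6} = v_{7}  ⇒ sig = ⟨2 | 1⟩
  {6,7}:  v_{6} + v_{7} = v_{1}  ⇒ sig = ⟨2 | 1⟩
  {7,8}:  v_{7} + v_{8} = v_{5}  ⇒ sig = ⟨2 | 1⟩
  {4,5}:  v_{4} + v_{5} = v_{1} + v_{7}  ⇒ sig = ⟨2 | 1 1⟩
  {1,2}:  v_{1} + v_{2} = 2·v_{6}  ⇒ sig = ⟨2 | 2⟩
  {1,5}:  v_{1} + v_{5} = 2·v_{7}  ⇒ sig = ⟨2 | 2⟩
  {3,4}:  v_{3} + v_{4} = 2·v_{6}  ⇒ sig = ⟨2 | 2⟩
  {4,7}:  v_{4} + v_{7} = 2·v_{1}  ⇒ sig = ⟨2 | 2⟩
  {2,4}:  v_{2} + v_{4} = 3·v_{6}  ⇒ sig = ⟨2 | 3⟩

Hence PRS(X_Σ) =
{ ⟨2 | 0⟩ ×3,  ⟨2 | 1⟩ ×11,  ⟨2 | 1 1⟩,  ⟨2 | 2⟩ ×4,  ⟨2 | 3⟩ }


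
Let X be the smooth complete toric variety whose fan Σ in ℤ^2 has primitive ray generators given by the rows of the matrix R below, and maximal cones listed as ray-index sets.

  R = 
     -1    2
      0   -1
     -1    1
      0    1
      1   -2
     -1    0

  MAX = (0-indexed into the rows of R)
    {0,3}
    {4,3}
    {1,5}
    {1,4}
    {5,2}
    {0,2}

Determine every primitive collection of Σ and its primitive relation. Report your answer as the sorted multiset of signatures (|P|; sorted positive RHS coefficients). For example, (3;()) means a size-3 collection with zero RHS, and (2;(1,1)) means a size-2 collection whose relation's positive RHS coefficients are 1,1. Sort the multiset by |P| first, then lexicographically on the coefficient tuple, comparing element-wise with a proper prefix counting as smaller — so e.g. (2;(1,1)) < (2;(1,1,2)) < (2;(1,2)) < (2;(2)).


The 9 primitive collections of Σ (r=6, n=2):

  {0,4}:  v_{0} + v_{4} = 0  so sig = (2;())
  {1,3}:  v_{1} + v_{3} = 0  so sig = (2;())
  {0,1}:  v_{0} + v_{1} = v_{2}  so sig = (2;(1))
  {1,2}:  v_{1} + v_{2} = v_{5}  so sig = (2;(1))
  {2,3}:  v_{2} + v_{3} = v_{0}  so sig = (2;(1))
  {2,4}:  v_{2} + v_{4} = v_{1}  so sig = (2;(1))
  {3,5}:  v_{3} + v_{5} = v_{2}  so sig = (2;(1))
  {0,5}:  v_{0} + v_{5} = 2·v_{2}  so sig = (2;(2))
  {4,5}:  v_{4} + v_{5} = 2·v_{1}  so sig = (2;(2))

Signatures (|P|; sorted positive RHS coefficients), sorted:
    |P|=2: 9 collections, coeffs (), (), (1), (1), (1), (1), (1), (2), (2)


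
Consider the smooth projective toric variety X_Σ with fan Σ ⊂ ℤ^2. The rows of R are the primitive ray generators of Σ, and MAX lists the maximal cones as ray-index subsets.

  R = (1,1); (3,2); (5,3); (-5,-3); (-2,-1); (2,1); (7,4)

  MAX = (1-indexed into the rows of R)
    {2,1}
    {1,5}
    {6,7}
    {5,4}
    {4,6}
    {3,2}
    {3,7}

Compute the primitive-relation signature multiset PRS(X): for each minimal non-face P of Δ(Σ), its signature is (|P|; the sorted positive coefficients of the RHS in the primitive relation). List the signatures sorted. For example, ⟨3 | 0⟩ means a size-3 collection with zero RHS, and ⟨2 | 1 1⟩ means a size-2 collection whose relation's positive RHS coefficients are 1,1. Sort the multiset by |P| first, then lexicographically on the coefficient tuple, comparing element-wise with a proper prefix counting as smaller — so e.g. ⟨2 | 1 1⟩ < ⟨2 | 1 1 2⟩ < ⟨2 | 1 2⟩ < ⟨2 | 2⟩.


Σ has 14 primitive collections:

  P={3,4}:  v_{3} + v_{4} = 0  ⟹  sig = ⟨2 | 0⟩
  P={5,6}:  v_{5} + v_{6} = 0  ⟹  sig = ⟨2 | 0⟩
  P={1,6}:  v_{1} + v_{6} = v_{2}  ⟹  sig = ⟨2 | 1⟩
  P={2,4}:  v_{2} + v_{4} = v_{5}  ⟹  sig = ⟨2 | 1⟩
  P={2,5}:  v_{2} + v_{5} = v_{1}  ⟹  sig = ⟨2 | 1⟩
  P={2,6}:  v_{2} + v_{6} = v_{3}  ⟹  sig = ⟨2 | 1⟩
  P={3,5}:  v_{3} + v_{5} = v_{2}  ⟹  sig = ⟨2 | 1⟩
  P={3,6}:  v_{3} + v_{6} = v_{7}  ⟹  sig = ⟨2 | 1⟩
  P={4,7}:  v_{4} + v_{7} = v_{6}  ⟹  sig = ⟨2 | 1⟩
  P={5,7}:  v_{5} + v_{7} = v_{3}  ⟹  sig = ⟨2 | 1⟩
  P={1,7}:  v_{1} + v_{7} = v_{2} + v_{3}  ⟹  sig = ⟨2 | 1 1⟩
  P={1,3}:  v_{1} + v_{3} = 2·v_{2}  ⟹  sig = ⟨2 | 2⟩
  P={1,4}:  v_{1} + v_{4} = 2·v_{5}  ⟹  sig = ⟨2 | 2⟩
  P={2,7}:  v_{2} + v_{7} = 2·v_{3}  ⟹  sig = ⟨2 | 2⟩

Signatures (|P|; sorted positive RHS coefficients), sorted:
    ⟨2 | 0⟩
    ⟨2 | 0⟩
    ⟨2 | 1⟩
    ⟨2 | 1⟩
    ⟨2 | 1⟩
    ⟨2 | 1⟩
    ⟨2 | 1⟩
    ⟨2 | 1⟩
    ⟨2 | 1⟩
    ⟨2 | 1⟩
    ⟨2 | 1 1⟩
    ⟨2 | 2⟩
    ⟨2 | 2⟩
    ⟨2 | 2⟩
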